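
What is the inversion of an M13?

minor third

First reduce the compound major thirteenth to its simple form, a major sixth.
The rule of nine gives the new number: 9 − 6 = 3, so a sixth becomes a third.
Quality inverts too: major becomes minor. That makes the inversion a minor third.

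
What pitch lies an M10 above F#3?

The tenth's letter: F up three letter names plus an octave → A.
A major tenth is 16 semitones; 16 semitones up from F#3 gives A#4.

A#4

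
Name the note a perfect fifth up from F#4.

C#5

Counting five letter names up from F lands on C.
A perfect fifth spans 7 semitones, so from F#4 the target pitch is C#5.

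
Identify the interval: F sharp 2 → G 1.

major 7th

Descending from F#2 to G1 is the same interval as ascending G1 to F#2.
G to F spans seven letter names (G-A-B-C-D-E-F): a seventh.
G1 to F#2 is 11 semitones, matching the major seventh exactly, so the quality is major.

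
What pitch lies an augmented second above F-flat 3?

The second takes the letter from F up to G.
An augmented second spans 3 semitones, so from Fb3 the target pitch is G3.

G 3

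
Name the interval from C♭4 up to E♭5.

major 10th

C to E spans three letter names (C-D-E), plus an octave — that makes it a tenth of some quality.
Cb4 to Eb5 is 16 semitones, matching the major tenth exactly, so the quality is major.
(Equivalently, a compound major third: a major third plus an octave.)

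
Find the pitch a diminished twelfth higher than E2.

Bb3

The twelfth's letter: E up five letter names plus an octave → B.
Moving 18 semitones up from E2 (the size of a diminished twelfth) reaches Bb3.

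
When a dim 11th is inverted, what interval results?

First reduce the compound diminished eleventh to its simple form, a diminished fourth.
The rule of nine gives the new number: 9 − 4 = 5, so a fourth becomes a fifth.
And diminished becomes augmented under inversion, so we get an augmented fifth.

augmented fifth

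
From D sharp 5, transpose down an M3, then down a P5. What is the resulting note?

E 4

A major third down from D#5 is B4.
B4 down a perfect fifth → E4 (7 semitones).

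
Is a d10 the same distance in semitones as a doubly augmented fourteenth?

A diminished tenth is 14 semitones but a doubly augmented fourteenth is 25 semitones — different sizes.

No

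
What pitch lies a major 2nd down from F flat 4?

E double-flat 4

Two letter names down from F: E.
Moving 2 semitones down from Fb4 (the size of a major second) reaches Ebb4.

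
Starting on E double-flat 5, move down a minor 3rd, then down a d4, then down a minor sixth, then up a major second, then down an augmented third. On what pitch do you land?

Ebb5 down a minor third → Cb5 (3 semitones).
Cb5 down a diminished fourth → G4 (4 semitones).
A minor sixth down from G4 is B3.
Up a major second from B3: C#4 (2 semitones up).
Down an augmented third from C#4: Ab3 (5 semitones down).

A flat 3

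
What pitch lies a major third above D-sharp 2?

F-double-sharp 2

Counting three letter names up from D lands on F.
Moving 4 semitones up from D#2 (the size of a major third) reaches F##2.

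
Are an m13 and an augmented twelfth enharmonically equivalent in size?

A minor thirteenth = 20 semitones = an augmented twelfth; enharmonically equal.

Yes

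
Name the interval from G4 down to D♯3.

Descending from G4 to D#3 is the same interval as ascending D#3 to G4.
D to G spans four letter names (D-E-F-G), plus an octave — that makes it an eleventh of some quality.
The perfect eleventh is 17 semitones; here we have 16, one semitone narrower: diminished.
(Equivalently, a compound diminished fourth: a diminished fourth plus an octave.)

d11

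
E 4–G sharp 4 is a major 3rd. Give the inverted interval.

The rule of nine gives the new number: 9 − 3 = 6, so a third becomes a sixth.
Quality inverts too: major becomes minor. That makes the inversion a minor sixth.

minor sixth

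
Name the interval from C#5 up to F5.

diminished fourth

C to F spans four letter names (C-D-E-F), so the interval is some kind of fourth.
The perfect fourth is 5 semitones; here we have 4, one semitone narrower: diminished.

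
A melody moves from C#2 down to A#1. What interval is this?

Descending from C#2 to A#1 is the same interval as ascending A#1 to C#2.
A to C spans three letter names (A-B-C): a third.
At 3 semitones, A#1→C#2 falls one short of a major third: minor.

m3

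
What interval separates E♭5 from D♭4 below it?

major 9th

Descending from Eb5 to Db4 is the same interval as ascending Db4 to Eb5.
D to E spans two letter names (D-E), plus an octave: a ninth.
Db4 to Eb5 is 14 semitones, matching the major ninth exactly, so the quality is major.
(Equivalently, a compound major second: a major second plus an octave.)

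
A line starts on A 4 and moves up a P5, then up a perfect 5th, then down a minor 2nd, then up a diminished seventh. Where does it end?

Up a perfect fifth from A4: E5 (7 semitones up).
Up a perfect fifth from E5: B5 (7 semitones up).
B5 down a minor second → A#5 (1 semitone).
A#5 up a diminished seventh → G6 (9 semitones).

G 6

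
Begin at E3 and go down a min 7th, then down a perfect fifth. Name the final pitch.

B1

Down a minor seventh from E3: F#2 (10 semitones down).
F#2 down a perfect fifth → B1 (7 semitones).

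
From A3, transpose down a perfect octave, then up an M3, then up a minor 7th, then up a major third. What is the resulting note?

D#4

A perfect octave down from A3 is A2.
A major third up from A2 is C#3.
C#3 up a minor seventh → B3 (10 semitones).
Up a major third from B3: D#4 (4 semitones up).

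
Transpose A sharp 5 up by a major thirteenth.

Counting six letter names plus an octave up from A lands on F.
A major thirteenth is 21 semitones; 21 semitones up from A#5 gives F##7.

F double-sharp 7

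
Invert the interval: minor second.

Inverted interval numbers add to nine, so a second pairs with a seventh (2 + 7 = 9).
Quality inverts too: minor becomes major. That makes the inversion a major seventh.

major seventh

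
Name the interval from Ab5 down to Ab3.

perfect fifteenth

Descending from Ab5 to Ab3 is the same interval as ascending Ab3 to Ab5.
A to A is the same letter name, plus 2 octaves — that makes it a fifteenth of some quality.
The perfect fifteenth spans 24 semitones, and Ab3 to Ab5 is exactly 24 semitones — so this is a perfect fifteenth.
(Equivalently, a compound perfect octave: a perfect octave plus an octave.)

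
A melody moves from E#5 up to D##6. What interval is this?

E to D spans seven letter names (E-F-G-A-B-C-D), so the interval is some kind of seventh.
E#5 to D##6 is 11 semitones, matching the major seventh exactly, so the quality is major.

major seventh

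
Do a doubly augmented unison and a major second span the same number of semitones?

Yes

Both span 2 semitones: a doubly augmented unison and a major second are the same chromatic distance.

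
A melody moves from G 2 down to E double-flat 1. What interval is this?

Descending from G2 to Ebb1 is the same interval as ascending Ebb1 to G2.
E to G spans three letter names (E-F-G), plus an octave: a tenth.
A major tenth would be 16 semitones; Ebb1 to G2 is 17, one semitone wider, so the interval is augmented.
(Equivalently, a compound augmented third: an augmented third plus an octave.)

augmented tenth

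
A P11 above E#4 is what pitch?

Counting four letter names plus an octave up from E lands on A.
A perfect eleventh is 17 semitones; 17 semitones up from E#4 gives A#5.

A#5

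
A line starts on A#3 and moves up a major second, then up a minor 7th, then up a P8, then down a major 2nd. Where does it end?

Up a major second from A#3: B#3 (2 semitones up).
B#3 up a minor seventh → A#4 (10 semitones).
A perfect octave up from A#4 is A#5.
A major second down from A#5 is G#5.

G#5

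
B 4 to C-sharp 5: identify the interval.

B to C spans two letter names (B-C): a second.
Counting semitones, B4→C#5 is 2, which is the major second.

M2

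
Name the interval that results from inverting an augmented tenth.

First reduce the compound augmented tenth to its simple form, an augmented third.
Interval numbers invert to sum to nine: 3 + 6 = 9, so a third inverts to a sixth.
Quality inverts too: augmented becomes diminished. That makes the inversion a diminished sixth.

diminished sixth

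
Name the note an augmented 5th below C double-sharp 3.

F sharp 2

The fifth takes the letter from C down to F.
Moving 8 semitones down from C##3 (the size of an augmented fifth) reaches F#2.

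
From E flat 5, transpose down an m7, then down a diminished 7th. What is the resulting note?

Down a minor seventh from Eb5: F4 (10 semitones down).
F4 down a diminished seventh → G#3 (9 semitones).

G sharp 3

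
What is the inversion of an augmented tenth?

First reduce the compound augmented tenth to its simple form, an augmented third.
Inverted interval numbers add to nine, so a third pairs with a sixth (3 + 6 = 9).
And augmented becomes diminished under inversion, so we get a diminished sixth.

d6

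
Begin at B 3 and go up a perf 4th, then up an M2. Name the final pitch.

F sharp 4

A perfect fourth up from B3 is E4.
Up a major second from E4: F#4 (2 semitones up).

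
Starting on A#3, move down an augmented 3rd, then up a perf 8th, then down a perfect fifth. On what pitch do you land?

A#3 down an augmented third → F3 (5 semitones).
F3 up a perfect octave → F4 (12 semitones).
F4 down a perfect fifth → Bb3 (7 semitones).

Bb3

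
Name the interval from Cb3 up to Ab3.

major sixth

C to A spans six letter names (C-D-E-F-G-A) — that makes it a sixth of some quality.
Counting semitones, Cb3→Ab3 is 9, which is the major sixth.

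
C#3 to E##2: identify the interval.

diminished sixth

Descending from C#3 to E##2 is the same interval as ascending E##2 to C#3.
E to C spans six letter names (E-F-G-A-B-C): a sixth.
A major sixth would be 9 semitones; E##2 to C#3 is 7, two semitones narrower, so the interval is diminished.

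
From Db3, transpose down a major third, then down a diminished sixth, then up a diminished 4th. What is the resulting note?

Gb2

Db3 down a major third → Bbb2 (4 semitones).
A diminished sixth down from Bbb2 is D2.
Up a diminished fourth from D2: Gb2 (4 semitones up).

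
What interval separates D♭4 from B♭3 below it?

m3

Descending from Db4 to Bb3 is the same interval as ascending Bb3 to Db4.
B to D spans three letter names (B-C-D): a third.
At 3 semitones, Bb3→Db4 falls one short of a major third: minor.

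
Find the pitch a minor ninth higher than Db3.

Two letters up from D (plus an octave) reaches E.
Moving 13 semitones up from Db3 (the size of a minor ninth) reaches Ebb4.

Ebb4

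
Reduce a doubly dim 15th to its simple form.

dd8

Take out an octave (7 from the number): 15 − 7 = 8.
So a doubly diminished fifteenth is an octave plus a doubly diminished octave. The quality is unchanged.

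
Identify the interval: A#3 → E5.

diminished 12th

A to E spans five letter names (A-B-C-D-E), plus an octave — that makes it a twelfth of some quality.
The perfect twelfth is 19 semitones; here we have 18, one semitone narrower: diminished.
(Equivalently, a compound diminished fifth: a diminished fifth plus an octave.)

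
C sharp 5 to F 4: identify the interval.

augmented fifth

Descending from C#5 to F4 is the same interval as ascending F4 to C#5.
F to C spans five letter names (F-G-A-B-C): a fifth.
The perfect fifth is 7 semitones; here we have 8, one semitone wider: augmented.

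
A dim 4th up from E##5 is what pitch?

A#5

The fourth takes the letter from E up to A.
A diminished fourth spans 4 semitones, so from E##5 the target pitch is A#5.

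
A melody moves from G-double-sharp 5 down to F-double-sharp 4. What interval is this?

major 9th

Descending from G##5 to F##4 is the same interval as ascending F##4 to G##5.
F to G spans two letter names (F-G), plus an octave — that makes it a ninth of some quality.
The major ninth spans 14 semitones, and F##4 to G##5 is exactly 14 semitones — so this is a major ninth.
(Equivalently, a compound major second: a major second plus an octave.)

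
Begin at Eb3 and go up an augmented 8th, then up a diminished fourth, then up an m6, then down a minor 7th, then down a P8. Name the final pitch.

Gb3

Eb3 up an augmented octave → E4 (13 semitones).
Up a diminished fourth from E4: Ab4 (4 semitones up).
Up a minor sixth from Ab4: Fb5 (8 semitones up).
A minor seventh down from Fb5 is Gb4.
A perfect octave down from Gb4 is Gb3.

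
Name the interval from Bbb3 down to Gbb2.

major tenth

Descending from Bbb3 to Gbb2 is the same interval as ascending Gbb2 to Bbb3.
G to B spans three letter names (G-A-B), plus an octave — that makes it a tenth of some quality.
Gbb2 to Bbb3 is 16 semitones, matching the major tenth exactly, so the quality is major.
(Equivalently, a compound major third: a major third plus an octave.)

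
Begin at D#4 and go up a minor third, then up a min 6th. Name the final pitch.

D5

Up a minor third from D#4: F#4 (3 semitones up).
A minor sixth up from F#4 is D5.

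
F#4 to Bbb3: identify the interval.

doubly augmented fifth

Descending from F#4 to Bbb3 is the same interval as ascending Bbb3 to F#4.
B to F spans five letter names (B-C-D-E-F) — that makes it a fifth of some quality.
A perfect fifth would be 7 semitones; Bbb3 to F#4 is 9, two semitones wider, so the interval is doubly augmented.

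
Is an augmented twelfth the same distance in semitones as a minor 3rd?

An augmented twelfth spans 20 semitones; a minor third spans 3 semitones. They differ by 17.

No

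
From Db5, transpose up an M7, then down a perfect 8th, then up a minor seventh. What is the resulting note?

Db5 up a major seventh → C6 (11 semitones).
A perfect octave down from C6 is C5.
A minor seventh up from C5 is Bb5.

Bb5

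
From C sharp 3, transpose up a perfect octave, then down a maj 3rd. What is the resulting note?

C#3 up a perfect octave → C#4 (12 semitones).
C#4 down a major third → A3 (4 semitones).

A 3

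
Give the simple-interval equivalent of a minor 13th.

minor sixth

Subtracting seven from the interval number removes an octave: 13 − 7 = 6.
So a minor thirteenth is an octave plus a minor sixth. The quality is unchanged.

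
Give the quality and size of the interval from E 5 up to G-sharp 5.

E to G spans three letter names (E-F-G), so the interval is some kind of third.
The major third spans 4 semitones, and E5 to G#5 is exactly 4 semitones — so this is a major third.

major third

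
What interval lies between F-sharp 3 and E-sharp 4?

F to E spans seven letter names (F-G-A-B-C-D-E): a seventh.
The major seventh spans 11 semitones, and F#3 to E#4 is exactly 11 semitones — so this is a major seventh.

major seventh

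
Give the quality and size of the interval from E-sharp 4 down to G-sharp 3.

M6

Descending from E#4 to G#3 is the same interval as ascending G#3 to E#4.
G to E spans six letter names (G-A-B-C-D-E), so the interval is some kind of sixth.
The major sixth spans 9 semitones, and G#3 to E#4 is exactly 9 semitones — so this is a major sixth.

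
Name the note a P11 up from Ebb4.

Abb5

Four letters up from E (plus an octave) reaches A.
Moving 17 semitones up from Ebb4 (the size of a perfect eleventh) reaches Abb5.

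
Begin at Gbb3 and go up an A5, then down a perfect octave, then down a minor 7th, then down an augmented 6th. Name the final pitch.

Gbb1

Gbb3 up an augmented fifth → Db4 (8 semitones).
A perfect octave down from Db4 is Db3.
Down a minor seventh from Db3: Eb2 (10 semitones down).
An augmented sixth down from Eb2 is Gbb1.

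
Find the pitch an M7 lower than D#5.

Seven letter names down from D: E.
Moving 11 semitones down from D#5 (the size of a major seventh) reaches E4.

E4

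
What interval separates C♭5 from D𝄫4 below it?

major seventh

Descending from Cb5 to Dbb4 is the same interval as ascending Dbb4 to Cb5.
D to C spans seven letter names (D-E-F-G-A-B-C): a seventh.
Dbb4 to Cb5 is 11 semitones, matching the major seventh exactly, so the quality is major.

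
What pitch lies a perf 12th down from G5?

The twelfth's letter: G down five letter names plus an octave → C.
A perfect twelfth spans 19 semitones, so from G5 the target pitch is C4.

C4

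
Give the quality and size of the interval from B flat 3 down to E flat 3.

P5

Descending from Bb3 to Eb3 is the same interval as ascending Eb3 to Bb3.
E to B spans five letter names (E-F-G-A-B): a fifth.
The perfect fifth spans 7 semitones, and Eb3 to Bb3 is exactly 7 semitones — so this is a perfect fifth.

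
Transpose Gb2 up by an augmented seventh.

Seven letter names up from G: F.
Moving 12 semitones up from Gb2 (the size of an augmented seventh) reaches F#3.

F#3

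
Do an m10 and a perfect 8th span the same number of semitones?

15 semitones (minor tenth) vs 12 semitones (perfect octave): not equal.

No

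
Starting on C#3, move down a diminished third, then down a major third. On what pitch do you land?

F##2

Down a diminished third from C#3: A##2 (2 semitones down).
A major third down from A##2 is F##2.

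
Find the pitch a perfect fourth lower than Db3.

Counting four letter names down from D lands on A.
A perfect fourth spans 5 semitones, so from Db3 the target pitch is Ab2.

Ab2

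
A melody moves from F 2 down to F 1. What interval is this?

P8

Descending from F2 to F1 is the same interval as ascending F1 to F2.
F to F is the same letter name, plus an octave, so the interval is some kind of octave.
Counting semitones, F1→F2 is 12, which is the perfect octave.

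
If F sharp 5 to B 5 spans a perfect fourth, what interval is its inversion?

The rule of nine gives the new number: 9 − 4 = 5, so a fourth becomes a fifth.
And perfect stays perfect under inversion, so we get a perfect fifth.

perfect fifth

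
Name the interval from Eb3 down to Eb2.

perfect octave

Descending from Eb3 to Eb2 is the same interval as ascending Eb2 to Eb3.
E to E is the same letter name, plus an octave, so the interval is some kind of octave.
Eb2 to Eb3 is 12 semitones, matching the perfect octave exactly, so the quality is perfect.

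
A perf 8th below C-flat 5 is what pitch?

For an octave the letter name doesn't change: still C, an octave down.
A perfect octave is 12 semitones; 12 semitones down from Cb5 gives Cb4.

C-flat 4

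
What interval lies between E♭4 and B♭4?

perfect 5th

E to B spans five letter names (E-F-G-A-B), so the interval is some kind of fifth.
The perfect fifth spans 7 semitones, and Eb4 to Bb4 is exactly 7 semitones — so this is a perfect fifth.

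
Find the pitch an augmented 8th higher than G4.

For an octave the letter name doesn't change: still G, an octave up.
An augmented octave spans 13 semitones, so from G4 the target pitch is G#5.

G#5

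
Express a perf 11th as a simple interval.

P4

Take out an octave (7 from the number): 11 − 7 = 4.
So a perfect eleventh is an octave plus a perfect fourth. The quality is unchanged.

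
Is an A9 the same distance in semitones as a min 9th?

15 semitones (augmented ninth) vs 13 semitones (minor ninth): not equal.

No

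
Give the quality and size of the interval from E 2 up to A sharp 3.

A11

E to A spans four letter names (E-F-G-A), plus an octave, so the interval is some kind of eleventh.
The perfect eleventh is 17 semitones; here we have 18, one semitone wider: augmented.
(Equivalently, a compound augmented fourth: an augmented fourth plus an octave.)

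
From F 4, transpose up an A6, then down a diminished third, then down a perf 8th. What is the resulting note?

F4 up an augmented sixth → D#5 (10 semitones).
D#5 down a diminished third → B##4 (2 semitones).
Down a perfect octave from B##4: B##3 (12 semitones down).

B double-sharp 3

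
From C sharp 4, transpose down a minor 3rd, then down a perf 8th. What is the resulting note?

A sharp 2

Down a minor third from C#4: A#3 (3 semitones down).
Down a perfect octave from A#3: A#2 (12 semitones down).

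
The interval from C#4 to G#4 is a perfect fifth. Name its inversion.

Inverted interval numbers add to nine, so a fifth pairs with a fourth (5 + 4 = 9).
The quality also flips — perfect stays perfect — giving a perfect fourth.

perfect fourth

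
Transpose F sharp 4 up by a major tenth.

Counting three letter names plus an octave up from F lands on A.
A major tenth spans 16 semitones, so from F#4 the target pitch is A#5.

A sharp 5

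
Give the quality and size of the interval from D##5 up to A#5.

D to A spans five letter names (D-E-F-G-A) — that makes it a fifth of some quality.
A perfect fifth would be 7 semitones; D##5 to A#5 is 6, one semitone narrower, so the interval is diminished.

d5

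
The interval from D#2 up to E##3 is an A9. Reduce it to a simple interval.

A2

Subtracting seven from the interval number removes an octave: 9 − 7 = 2.
That makes an augmented ninth a compound augmented second — an octave plus an augmented second.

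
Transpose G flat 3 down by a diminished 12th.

Five letters down from G (plus an octave) reaches C.
A diminished twelfth spans 18 semitones, so from Gb3 the target pitch is C2.

C 2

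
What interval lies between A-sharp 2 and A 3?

A to A is the same letter name, plus an octave — that makes it an octave of some quality.
A#2 to A3 spans 11 semitones — one semitone narrower than the perfect octave (12) — giving a diminished octave.

diminished 8th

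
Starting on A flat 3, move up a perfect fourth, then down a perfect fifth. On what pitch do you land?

G flat 3

A perfect fourth up from Ab3 is Db4.
A perfect fifth down from Db4 is Gb3.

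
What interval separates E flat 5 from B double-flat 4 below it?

Descending from Eb5 to Bbb4 is the same interval as ascending Bbb4 to Eb5.
B to E spans four letter names (B-C-D-E): a fourth.
Bbb4 to Eb5 spans 6 semitones — one semitone wider than the perfect fourth (5) — giving an augmented fourth.

augmented fourth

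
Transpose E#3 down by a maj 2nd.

The second takes the letter from E down to D.
Moving 2 semitones down from E#3 (the size of a major second) reaches D#3.

D#3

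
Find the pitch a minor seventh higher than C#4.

Seven letter names up from C: B.
Moving 10 semitones up from C#4 (the size of a minor seventh) reaches B4.

B4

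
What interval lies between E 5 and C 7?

minor thirteenth

E to C spans six letter names (E-F-G-A-B-C), plus an octave — that makes it a thirteenth of some quality.
At 20 semitones, E5→C7 falls one short of a major thirteenth: minor.
(Equivalently, a compound minor sixth: a minor sixth plus an octave.)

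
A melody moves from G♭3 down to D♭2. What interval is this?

P11

Descending from Gb3 to Db2 is the same interval as ascending Db2 to Gb3.
D to G spans four letter names (D-E-F-G), plus an octave, so the interval is some kind of eleventh.
Counting semitones, Db2→Gb3 is 17, which is the perfect eleventh.
(Equivalently, a compound perfect fourth: a perfect fourth plus an octave.)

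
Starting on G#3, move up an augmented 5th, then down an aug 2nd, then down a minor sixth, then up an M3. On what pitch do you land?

G#3 up an augmented fifth → D##4 (8 semitones).
Down an augmented second from D##4: C#4 (3 semitones down).
A minor sixth down from C#4 is E#3.
E#3 up a major third → G##3 (4 semitones).

G##3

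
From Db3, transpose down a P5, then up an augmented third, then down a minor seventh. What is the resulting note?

C#2

Down a perfect fifth from Db3: Gb2 (7 semitones down).
Up an augmented third from Gb2: B2 (5 semitones up).
A minor seventh down from B2 is C#2.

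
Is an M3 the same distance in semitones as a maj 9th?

A major third spans 4 semitones; a major ninth spans 14 semitones. They differ by 10.

No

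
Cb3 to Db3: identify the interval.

major second

C to D spans two letter names (C-D) — that makes it a second of some quality.
Counting semitones, Cb3→Db3 is 2, which is the major second.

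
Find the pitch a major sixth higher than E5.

The sixth takes the letter from E up to C.
A major sixth is 9 semitones; 9 semitones up from E5 gives C#6.

C#6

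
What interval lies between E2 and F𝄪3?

augmented 9th

E to F spans two letter names (E-F), plus an octave — that makes it a ninth of some quality.
E2 to F##3 spans 15 semitones — one semitone wider than the major ninth (14) — giving an augmented ninth.
(Equivalently, a compound augmented second: an augmented second plus an octave.)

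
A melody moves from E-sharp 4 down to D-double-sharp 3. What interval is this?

Descending from E#4 to D##3 is the same interval as ascending D##3 to E#4.
D to E spans two letter names (D-E), plus an octave — that makes it a ninth of some quality.
D##3 to E#4 is 13 semitones, a half step short of the major ninth (14), so this is minor.
(Equivalently, a compound minor second: a minor second plus an octave.)

minor ninth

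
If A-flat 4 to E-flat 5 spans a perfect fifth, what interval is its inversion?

The rule of nine gives the new number: 9 − 5 = 4, so a fifth becomes a fourth.
The quality also flips — perfect stays perfect — giving a perfect fourth.

P4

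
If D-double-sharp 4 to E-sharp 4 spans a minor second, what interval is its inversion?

major seventh

Interval numbers invert to sum to nine: 2 + 7 = 9, so a second inverts to a seventh.
The quality also flips — minor becomes major — giving a major seventh.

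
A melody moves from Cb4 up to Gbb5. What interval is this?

C to G spans five letter names (C-D-E-F-G), plus an octave: a twelfth.
A perfect twelfth would be 19 semitones; Cb4 to Gbb5 is 18, one semitone narrower, so the interval is diminished.
(Equivalently, a compound diminished fifth: a diminished fifth plus an octave.)

diminished twelfth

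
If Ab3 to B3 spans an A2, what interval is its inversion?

diminished seventh

Interval numbers invert to sum to nine: 2 + 7 = 9, so a second inverts to a seventh.
The quality also flips — augmented becomes diminished — giving a diminished seventh.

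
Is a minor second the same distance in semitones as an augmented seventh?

No

A minor second spans 1 semitone; an augmented seventh spans 12 semitones. They differ by 11.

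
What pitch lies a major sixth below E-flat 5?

G-flat 4

Six letter names down from E: G.
Moving 9 semitones down from Eb5 (the size of a major sixth) reaches Gb4.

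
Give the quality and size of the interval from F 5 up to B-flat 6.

F to B spans four letter names (F-G-A-B), plus an octave: an eleventh.
The perfect eleventh spans 17 semitones, and F5 to Bb6 is exactly 17 semitones — so this is a perfect eleventh.
(Equivalently, a compound perfect fourth: a perfect fourth plus an octave.)

perfect 11th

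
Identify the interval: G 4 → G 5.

perfect 8th

G to G is the same letter name, plus an octave — that makes it an octave of some quality.
The perfect octave spans 12 semitones, and G4 to G5 is exactly 12 semitones — so this is a perfect octave.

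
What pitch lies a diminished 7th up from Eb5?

Counting seven letter names up from E lands on D.
A diminished seventh spans 9 semitones, so from Eb5 the target pitch is Dbb6.

Dbb6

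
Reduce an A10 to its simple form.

Each octave removed subtracts seven from the number: 10 − 7 = 3.
Quality carries through unchanged, so the simple form is an augmented third.

A3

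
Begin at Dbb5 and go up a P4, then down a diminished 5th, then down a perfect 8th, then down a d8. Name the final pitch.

C3

Dbb5 up a perfect fourth → Gbb5 (5 semitones).
A diminished fifth down from Gbb5 is Cb5.
Cb5 down a perfect octave → Cb4 (12 semitones).
Cb4 down a diminished octave → C3 (11 semitones).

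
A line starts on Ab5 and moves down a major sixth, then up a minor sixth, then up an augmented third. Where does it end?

Down a major sixth from Ab5: Cb5 (9 semitones down).
A minor sixth up from Cb5 is Abb5.
Abb5 up an augmented third → C6 (5 semitones).

C6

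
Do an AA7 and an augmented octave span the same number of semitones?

Yes

Both span 13 semitones: a doubly augmented seventh and an augmented octave are the same chromatic distance.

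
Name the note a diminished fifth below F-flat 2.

Counting five letter names down from F lands on B.
A diminished fifth spans 6 semitones, so from Fb2 the target pitch is Bb1.

B-flat 1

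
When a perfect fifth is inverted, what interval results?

perfect 4th

Inverted interval numbers add to nine, so a fifth pairs with a fourth (5 + 4 = 9).
Quality inverts too: perfect stays perfect. That makes the inversion a perfect fourth.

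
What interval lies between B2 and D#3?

B to D spans three letter names (B-C-D) — that makes it a third of some quality.
The major third spans 4 semitones, and B2 to D#3 is exactly 4 semitones — so this is a major third.

major third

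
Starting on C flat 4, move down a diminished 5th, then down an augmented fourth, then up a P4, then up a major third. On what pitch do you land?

A diminished fifth down from Cb4 is F3.
Down an augmented fourth from F3: Cb3 (6 semitones down).
A perfect fourth up from Cb3 is Fb3.
Up a major third from Fb3: Ab3 (4 semitones up).

A flat 3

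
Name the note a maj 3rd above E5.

Three letter names up from E: G.
Moving 4 semitones up from E5 (the size of a major third) reaches G#5.

G#5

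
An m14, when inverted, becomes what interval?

First reduce the compound minor fourteenth to its simple form, a minor seventh.
The rule of nine gives the new number: 9 − 7 = 2, so a seventh becomes a second.
The quality also flips — minor becomes major — giving a major second.

M2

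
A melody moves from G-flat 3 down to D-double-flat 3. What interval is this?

augmented fourth

Descending from Gb3 to Dbb3 is the same interval as ascending Dbb3 to Gb3.
D to G spans four letter names (D-E-F-G) — that makes it a fourth of some quality.
A perfect fourth would be 5 semitones; Dbb3 to Gb3 is 6, one semitone wider, so the interval is augmented.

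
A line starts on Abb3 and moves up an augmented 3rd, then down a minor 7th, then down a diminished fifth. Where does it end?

An augmented third up from Abb3 is C4.
A minor seventh down from C4 is D3.
Down a diminished fifth from D3: G#2 (6 semitones down).

G#2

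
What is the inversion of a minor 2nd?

Inverted interval numbers add to nine, so a second pairs with a seventh (2 + 7 = 9).
Quality inverts too: minor becomes major. That makes the inversion a major seventh.

M7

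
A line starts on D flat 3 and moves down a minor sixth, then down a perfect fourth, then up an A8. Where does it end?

Down a minor sixth from Db3: F2 (8 semitones down).
A perfect fourth down from F2 is C2.
Up an augmented octave from C2: C#3 (13 semitones up).

C sharp 3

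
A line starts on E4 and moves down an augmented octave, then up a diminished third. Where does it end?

Gbb3

An augmented octave down from E4 is Eb3.
Up a diminished third from Eb3: Gbb3 (2 semitones up).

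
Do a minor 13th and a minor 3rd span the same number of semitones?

No

20 semitones (minor thirteenth) vs 3 semitones (minor third): not equal.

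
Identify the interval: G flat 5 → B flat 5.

major third

G to B spans three letter names (G-A-B): a third.
The major third spans 4 semitones, and Gb5 to Bb5 is exactly 4 semitones — so this is a major third.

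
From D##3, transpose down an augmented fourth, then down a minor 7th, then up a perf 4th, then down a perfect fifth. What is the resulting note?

D##3 down an augmented fourth → A#2 (6 semitones).
A minor seventh down from A#2 is B#1.
Up a perfect fourth from B#1: E#2 (5 semitones up).
E#2 down a perfect fifth → A#1 (7 semitones).

A#1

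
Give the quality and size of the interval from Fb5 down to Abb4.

major sixth

Descending from Fb5 to Abb4 is the same interval as ascending Abb4 to Fb5.
A to F spans six letter names (A-B-C-D-E-F): a sixth.
The major sixth spans 9 semitones, and Abb4 to Fb5 is exactly 9 semitones — so this is a major sixth.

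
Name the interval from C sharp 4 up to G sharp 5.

perfect twelfth

C to G spans five letter names (C-D-E-F-G), plus an octave: a twelfth.
C#4 to G#5 is 19 semitones, matching the perfect twelfth exactly, so the quality is perfect.
(Equivalently, a compound perfect fifth: a perfect fifth plus an octave.)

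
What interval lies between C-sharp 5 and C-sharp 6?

C to C is the same letter name, plus an octave — that makes it an octave of some quality.
The perfect octave spans 12 semitones, and C#5 to C#6 is exactly 12 semitones — so this is a perfect octave.

perfect octave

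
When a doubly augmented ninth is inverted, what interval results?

First reduce the compound doubly augmented ninth to its simple form, a doubly augmented second.
Interval numbers invert to sum to nine: 2 + 7 = 9, so a second inverts to a seventh.
The quality also flips — doubly augmented becomes doubly diminished — giving a doubly diminished seventh.

dd7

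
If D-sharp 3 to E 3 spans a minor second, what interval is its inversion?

major seventh

The rule of nine gives the new number: 9 − 2 = 7, so a second becomes a seventh.
Quality inverts too: minor becomes major. That makes the inversion a major seventh.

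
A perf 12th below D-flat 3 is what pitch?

The twelfth's letter: D down five letter names plus an octave → G.
Moving 19 semitones down from Db3 (the size of a perfect twelfth) reaches Gb1.

G-flat 1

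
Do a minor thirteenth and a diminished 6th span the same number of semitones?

No

A minor thirteenth is 20 semitones but a diminished sixth is 7 semitones — different sizes.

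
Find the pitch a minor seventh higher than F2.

Seven letter names up from F: E.
A minor seventh spans 10 semitones, so from F2 the target pitch is Eb3.

Eb3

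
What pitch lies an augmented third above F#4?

Counting three letter names up from F lands on A.
Moving 5 semitones up from F#4 (the size of an augmented third) reaches A##4.

A##4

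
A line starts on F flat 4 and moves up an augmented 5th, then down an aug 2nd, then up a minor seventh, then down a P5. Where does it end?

An augmented fifth up from Fb4 is C5.
C5 down an augmented second → Bbb4 (3 semitones).
Up a minor seventh from Bbb4: Abb5 (10 semitones up).
Abb5 down a perfect fifth → Dbb5 (7 semitones).

D double-flat 5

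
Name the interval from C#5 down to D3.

Descending from C#5 to D3 is the same interval as ascending D3 to C#5.
D to C spans seven letter names (D-E-F-G-A-B-C), plus an octave: a fourteenth.
D3 to C#5 is 23 semitones, matching the major fourteenth exactly, so the quality is major.
(Equivalently, a compound major seventh: a major seventh plus an octave.)

major fourteenth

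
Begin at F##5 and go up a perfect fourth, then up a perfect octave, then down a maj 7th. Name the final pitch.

A perfect fourth up from F##5 is B#5.
A perfect octave up from B#5 is B#6.
A major seventh down from B#6 is C#6.

C#6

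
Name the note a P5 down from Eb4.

Ab3

The fifth takes the letter from E down to A.
A perfect fifth spans 7 semitones, so from Eb4 the target pitch is Ab3.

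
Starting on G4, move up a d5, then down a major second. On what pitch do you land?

Cb5

G4 up a diminished fifth → Db5 (6 semitones).
A major second down from Db5 is Cb5.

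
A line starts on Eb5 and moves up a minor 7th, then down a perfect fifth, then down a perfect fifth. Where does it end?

Up a minor seventh from Eb5: Db6 (10 semitones up).
Db6 down a perfect fifth → Gb5 (7 semitones).
A perfect fifth down from Gb5 is Cb5.

Cb5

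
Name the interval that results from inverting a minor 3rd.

major 6th

Interval numbers invert to sum to nine: 3 + 6 = 9, so a third inverts to a sixth.
And minor becomes major under inversion, so we get a major sixth.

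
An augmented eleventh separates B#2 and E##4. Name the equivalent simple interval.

Subtracting seven from the interval number removes an octave: 11 − 7 = 4.
So an augmented eleventh is an octave plus an augmented fourth. The quality is unchanged.

A4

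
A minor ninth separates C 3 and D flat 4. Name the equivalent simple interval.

Each octave removed subtracts seven from the number: 9 − 7 = 2.
That makes a minor ninth a compound minor second — an octave plus a minor second.

minor 2nd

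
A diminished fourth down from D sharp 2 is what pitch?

The fourth takes the letter from D down to A.
A diminished fourth is 4 semitones; 4 semitones down from D#2 gives A##1.

A double-sharp 1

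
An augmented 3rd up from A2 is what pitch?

C##3

Three letter names up from A: C.
Moving 5 semitones up from A2 (the size of an augmented third) reaches C##3.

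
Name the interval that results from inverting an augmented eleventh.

First reduce the compound augmented eleventh to its simple form, an augmented fourth.
Inverted interval numbers add to nine, so a fourth pairs with a fifth (4 + 5 = 9).
And augmented becomes diminished under inversion, so we get a diminished fifth.

diminished 5th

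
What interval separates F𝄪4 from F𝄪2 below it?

Descending from F##4 to F##2 is the same interval as ascending F##2 to F##4.
F to F is the same letter name, plus 2 octaves — that makes it a fifteenth of some quality.
F##2 to F##4 is 24 semitones, matching the perfect fifteenth exactly, so the quality is perfect.
(Equivalently, a compound perfect octave: a perfect octave plus an octave.)

perfect 15th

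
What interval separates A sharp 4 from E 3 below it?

augmented 11th

Descending from A#4 to E3 is the same interval as ascending E3 to A#4.
E to A spans four letter names (E-F-G-A), plus an octave — that makes it an eleventh of some quality.
The perfect eleventh is 17 semitones; here we have 18, one semitone wider: augmented.
(Equivalently, a compound augmented fourth: an augmented fourth plus an octave.)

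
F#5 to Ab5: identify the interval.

F to A spans three letter names (F-G-A) — that makes it a third of some quality.
A major third would be 4 semitones; F#5 to Ab5 is 2, two semitones narrower, so the interval is diminished.

diminished 3rd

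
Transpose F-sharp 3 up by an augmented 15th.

F-double-sharp 5

For a fifteenth the letter name doesn't change: still F, two octaves up.
An augmented fifteenth is 25 semitones; 25 semitones up from F#3 gives F##5.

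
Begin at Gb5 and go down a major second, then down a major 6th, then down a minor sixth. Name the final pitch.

Cb4

A major second down from Gb5 is Fb5.
A major sixth down from Fb5 is Abb4.
Down a minor sixth from Abb4: Cb4 (8 semitones down).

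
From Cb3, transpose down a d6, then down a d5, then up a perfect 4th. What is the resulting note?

D#2

A diminished sixth down from Cb3 is E2.
A diminished fifth down from E2 is A#1.
A#1 up a perfect fourth → D#2 (5 semitones).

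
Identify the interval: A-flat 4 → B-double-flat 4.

A to B spans two letter names (A-B) — that makes it a second of some quality.
At 1 semitone, Ab4→Bbb4 falls one short of a major second: minor.

m2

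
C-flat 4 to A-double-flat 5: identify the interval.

C to A spans six letter names (C-D-E-F-G-A), plus an octave: a thirteenth.
At 20 semitones, Cb4→Abb5 falls one short of a major thirteenth: minor.
(Equivalently, a compound minor sixth: a minor sixth plus an octave.)

minor thirteenth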